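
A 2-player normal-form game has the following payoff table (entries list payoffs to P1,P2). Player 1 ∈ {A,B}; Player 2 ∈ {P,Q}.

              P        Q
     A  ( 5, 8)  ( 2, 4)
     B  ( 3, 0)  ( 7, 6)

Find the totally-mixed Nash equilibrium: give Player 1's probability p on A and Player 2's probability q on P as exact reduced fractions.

P1 mixes 3/5 on A; P2 mixes 5/7 on P

P1 indiff ⇒ q·5+(1-q)·2 = q·3+(1-q)·7 ⇒ q(2) = (1-q)(5) ⇒ q = 5/7
P2 indiff ⇒ p·8+(1-p)·0 = p·4+(1-p)·6 ⇒ p(4) = (1-p)(6) ⇒ p = 3/5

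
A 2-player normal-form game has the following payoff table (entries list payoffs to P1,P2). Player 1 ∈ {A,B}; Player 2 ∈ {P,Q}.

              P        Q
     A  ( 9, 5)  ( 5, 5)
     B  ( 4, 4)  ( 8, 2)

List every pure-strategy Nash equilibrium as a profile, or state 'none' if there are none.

Nash profiles: (A,P)

(A,P): NE
(A,Q): not NE [P1→B gives 8>5]
(B,P): not NE [P1→A gives 9>4]
(B,Q): not NE [P2→P gives 4>2]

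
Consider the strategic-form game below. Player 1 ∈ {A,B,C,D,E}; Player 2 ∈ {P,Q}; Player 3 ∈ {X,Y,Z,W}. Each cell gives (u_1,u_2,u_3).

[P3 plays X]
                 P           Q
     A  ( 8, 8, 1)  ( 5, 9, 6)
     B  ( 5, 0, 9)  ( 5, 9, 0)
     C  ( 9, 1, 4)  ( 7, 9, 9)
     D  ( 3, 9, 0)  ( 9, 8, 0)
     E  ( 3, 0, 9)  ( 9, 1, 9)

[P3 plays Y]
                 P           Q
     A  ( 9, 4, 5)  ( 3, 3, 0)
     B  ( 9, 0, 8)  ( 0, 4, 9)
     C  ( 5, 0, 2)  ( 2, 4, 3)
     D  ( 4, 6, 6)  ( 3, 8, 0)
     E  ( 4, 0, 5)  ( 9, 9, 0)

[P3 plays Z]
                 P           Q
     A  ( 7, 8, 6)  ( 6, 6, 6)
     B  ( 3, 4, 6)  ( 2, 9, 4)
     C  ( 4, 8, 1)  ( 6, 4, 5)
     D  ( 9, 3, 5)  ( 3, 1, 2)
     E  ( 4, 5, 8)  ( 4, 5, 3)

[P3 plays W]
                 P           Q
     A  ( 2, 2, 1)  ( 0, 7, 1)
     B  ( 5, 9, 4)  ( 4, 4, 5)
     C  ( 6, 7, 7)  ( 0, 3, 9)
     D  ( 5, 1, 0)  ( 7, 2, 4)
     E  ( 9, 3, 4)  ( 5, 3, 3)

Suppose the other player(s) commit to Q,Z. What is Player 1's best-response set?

u_1(A vs Q,Z) = 6
u_1(B vs Q,Z) = 2
u_1(C vs Q,Z) = 6
u_1(D vs Q,Z) = 3
u_1(E vs Q,Z) = 4
max payoff 6 at {A,C}

P1 best: {A,C}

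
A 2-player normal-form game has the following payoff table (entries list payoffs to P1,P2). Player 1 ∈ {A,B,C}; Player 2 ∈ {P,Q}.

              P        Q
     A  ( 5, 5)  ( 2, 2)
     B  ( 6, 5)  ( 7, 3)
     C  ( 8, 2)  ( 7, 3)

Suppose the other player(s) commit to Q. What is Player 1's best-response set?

u_1(A vs Q) = 2
u_1(B vs Q) = 7
u_1(C vs Q) = 7
max payoff 7 at {B,C}

P1 best: {B,C}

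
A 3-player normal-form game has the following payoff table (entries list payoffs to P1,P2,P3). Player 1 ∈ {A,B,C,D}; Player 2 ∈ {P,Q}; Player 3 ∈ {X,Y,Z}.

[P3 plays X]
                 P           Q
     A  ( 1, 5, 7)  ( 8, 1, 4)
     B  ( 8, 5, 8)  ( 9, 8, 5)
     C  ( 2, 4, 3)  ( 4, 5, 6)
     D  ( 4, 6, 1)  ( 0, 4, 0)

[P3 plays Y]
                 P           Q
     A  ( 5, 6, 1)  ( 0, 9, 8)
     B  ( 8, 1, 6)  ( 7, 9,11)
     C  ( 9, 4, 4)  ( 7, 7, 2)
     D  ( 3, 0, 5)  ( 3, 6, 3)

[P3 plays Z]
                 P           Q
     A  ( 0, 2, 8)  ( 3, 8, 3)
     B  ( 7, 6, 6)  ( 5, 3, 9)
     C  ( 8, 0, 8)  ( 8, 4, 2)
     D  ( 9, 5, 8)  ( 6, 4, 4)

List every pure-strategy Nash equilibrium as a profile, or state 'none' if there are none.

Nash profiles: (B,Q,Y), (D,P,Z)

(A,P,X): not NE [P1→B gives 8>1; P3→Z gives 8>7]
(A,P,Y): not NE [P1→C gives 9>5; P2→Q gives 9>6; P3→Z gives 8>1]
(A,P,Z): not NE [P1→D gives 9>0; P2→Q gives 8>2]
(A,Q,X): not NE [P1→B gives 9>8; P2→P gives 5>1; P3→Y gives 8>4]
(A,Q,Y): not NE [P1→C gives 7>0]
(A,Q,Z): not NE [P1→C gives 8>3; P3→Y gives 8>3]
(B,P,X): not NE [P2→Q gives 8>5]
(B,P,Y): not NE [P1→C gives 9>8; P2→Q gives 9>1; P3→X gives 8>6]
(B,P,Z): not NE [P1→D gives 9>7; P3→X gives 8>6]
(B,Q,X): not NE [P3→Y gives 11>5]
(B,Q,Y): NE
(B,Q,Z): not NE [P1→C gives 8>5; P2→P gives 6>3; P3→Y gives 11>9]
(C,P,X): not NE [P1→B gives 8>2; P2→Q gives 5>4; P3→Z gives 8>3]
(C,P,Y): not NE [P2→Q gives 7>4; P3→Z gives 8>4]
(C,P,Z): not NE [P1→D gives 9>8; P2→Q gives 4>0]
(C,Q,X): not NE [P1→B gives 9>4]
(C,Q,Y): not NE [P3→X gives 6>2]
(C,Q,Z): not NE [P3→X gives 6>2]
(D,P,X): not NE [P1→B gives 8>4; P3→Z gives 8>1]
(D,P,Y): not NE [P1→C gives 9>3; P2→Q gives 6>0; P3→Z gives 8>5]
(D,P,Z): NE
(D,Q,X): not NE [P1→B gives 9>0; P2→P gives 6>4; P3→Z gives 4>0]
(D,Q,Y): not NE [P1→C gives 7>3; P3→Z gives 4>3]
(D,Q,Z): not NE [P1→C gives 8>6; P2→P gives 5>4]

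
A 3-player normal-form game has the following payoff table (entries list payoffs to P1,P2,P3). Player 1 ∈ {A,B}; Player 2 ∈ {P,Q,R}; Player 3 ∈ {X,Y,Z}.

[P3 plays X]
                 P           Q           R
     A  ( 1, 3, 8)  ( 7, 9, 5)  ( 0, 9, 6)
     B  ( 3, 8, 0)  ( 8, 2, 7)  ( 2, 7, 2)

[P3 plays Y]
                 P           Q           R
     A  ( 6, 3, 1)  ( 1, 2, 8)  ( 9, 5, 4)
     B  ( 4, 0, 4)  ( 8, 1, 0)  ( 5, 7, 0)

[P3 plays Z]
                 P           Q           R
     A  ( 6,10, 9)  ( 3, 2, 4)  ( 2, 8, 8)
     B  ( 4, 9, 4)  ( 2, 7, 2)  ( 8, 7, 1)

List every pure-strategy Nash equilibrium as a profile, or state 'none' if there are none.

PSNE = {(A,P,Z)}

(A,P,X): not NE [P1→B gives 3>1; P2→R gives 9>3; P3→Z gives 9>8]
(A,P,Y): not NE [P2→R gives 5>3; P3→Z gives 9>1]
(A,P,Z): NE
(A,Q,X): not NE [P1→B gives 8>7; P3→Y gives 8>5]
(A,Q,Y): not NE [P1→B gives 8>1; P2→R gives 5>2]
(A,Q,Z): not NE [P2→P gives 10>2; P3→Y gives 8>4]
(A,R,X): not NE [P1→B gives 2>0; P3→Z gives 8>6]
(A,R,Y): not NE [P3→Z gives 8>4]
(A,R,Z): not NE [P1→B gives 8>2; P2→P gives 10>8]
(B,P,X): not NE [P3→Z gives 4>0]
(B,P,Y): not NE [P1→A gives 6>4; P2→R gives 7>0]
(B,P,Z): not NE [P1→A gives 6>4]
(B,Q,X): not NE [P2→P gives 8>2]
(B,Q,Y): not NE [P2→R gives 7>1; P3→X gives 7>0]
(B,Q,Z): not NE [P1→A gives 3>2; P2→P gives 9>7; P3→X gives 7>2]
(B,R,X): not NE [P2→P gives 8>7]
(B,R,Y): not NE [P1→A gives 9>5; P3→X gives 2>0]
(B,R,Z): not NE [P2→P gives 9>7; P3→X gives 2>1]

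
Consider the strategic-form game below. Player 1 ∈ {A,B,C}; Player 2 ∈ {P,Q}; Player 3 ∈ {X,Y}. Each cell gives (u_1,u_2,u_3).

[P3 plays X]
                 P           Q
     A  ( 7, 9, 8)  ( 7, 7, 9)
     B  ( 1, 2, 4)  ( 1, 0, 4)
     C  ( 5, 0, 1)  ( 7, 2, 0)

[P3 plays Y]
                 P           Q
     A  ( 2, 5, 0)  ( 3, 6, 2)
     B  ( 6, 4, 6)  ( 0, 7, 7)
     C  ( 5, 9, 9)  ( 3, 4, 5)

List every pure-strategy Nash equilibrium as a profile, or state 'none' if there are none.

(A,P,X): NE
(A,P,Y): not NE [P1→B gives 6>2; P2→Q gives 6>5; P3→X gives 8>0]
(A,Q,X): not NE [P2→P gives 9>7]
(A,Q,Y): not NE [P3→X gives 9>2]
(B,P,X): not NE [P1→A gives 7>1; P3→Y gives 6>4]
(B,P,Y): not NE [P2→Q gives 7>4]
(B,Q,X): not NE [P1→C gives 7>1; P2→P gives 2>0; P3→Y gives 7>4]
(B,Q,Y): not NE [P1→C gives 3>0]
(C,P,X): not NE [P1→A gives 7>5; P2→Q gives 2>0; P3→Y gives 9>1]
(C,P,Y): not NE [P1→B gives 6>5]
(C,Q,X): not NE [P3→Y gives 5>0]
(C,Q,Y): not NE [P2→P gives 9>4]

Nash profiles: (A,P,X)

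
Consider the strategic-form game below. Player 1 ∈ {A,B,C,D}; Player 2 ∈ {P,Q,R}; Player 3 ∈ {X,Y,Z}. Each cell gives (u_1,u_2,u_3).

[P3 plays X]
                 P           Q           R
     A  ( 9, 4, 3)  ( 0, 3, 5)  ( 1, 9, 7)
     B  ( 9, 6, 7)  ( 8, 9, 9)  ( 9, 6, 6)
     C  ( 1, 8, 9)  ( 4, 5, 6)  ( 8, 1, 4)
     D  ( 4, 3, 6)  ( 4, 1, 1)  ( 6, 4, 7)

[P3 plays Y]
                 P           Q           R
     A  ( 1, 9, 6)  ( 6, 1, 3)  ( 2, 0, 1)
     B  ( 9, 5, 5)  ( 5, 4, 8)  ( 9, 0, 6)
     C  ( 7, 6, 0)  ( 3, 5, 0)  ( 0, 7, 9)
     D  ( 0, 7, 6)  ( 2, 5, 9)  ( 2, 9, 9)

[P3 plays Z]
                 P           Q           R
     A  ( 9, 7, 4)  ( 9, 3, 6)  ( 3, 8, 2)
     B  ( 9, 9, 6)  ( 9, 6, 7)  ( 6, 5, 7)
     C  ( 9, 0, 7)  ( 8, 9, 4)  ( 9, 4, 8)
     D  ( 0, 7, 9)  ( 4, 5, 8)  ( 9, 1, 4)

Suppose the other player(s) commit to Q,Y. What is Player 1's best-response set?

u_1(A vs Q,Y) = 6
u_1(B vs Q,Y) = 5
u_1(C vs Q,Y) = 3
u_1(D vs Q,Y) = 2
max payoff 6 at {A}

P1 best: {A}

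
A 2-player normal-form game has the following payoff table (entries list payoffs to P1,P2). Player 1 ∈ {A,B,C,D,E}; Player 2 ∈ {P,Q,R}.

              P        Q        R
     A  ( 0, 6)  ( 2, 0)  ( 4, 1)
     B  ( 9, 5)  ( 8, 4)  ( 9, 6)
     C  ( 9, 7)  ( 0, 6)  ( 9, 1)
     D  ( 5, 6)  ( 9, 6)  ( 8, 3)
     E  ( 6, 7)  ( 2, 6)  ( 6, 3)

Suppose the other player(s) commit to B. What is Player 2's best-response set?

BR_2 = {R}

u_2(P vs B) = 5
u_2(Q vs B) = 4
u_2(R vs B) = 6
max payoff 6 at {R}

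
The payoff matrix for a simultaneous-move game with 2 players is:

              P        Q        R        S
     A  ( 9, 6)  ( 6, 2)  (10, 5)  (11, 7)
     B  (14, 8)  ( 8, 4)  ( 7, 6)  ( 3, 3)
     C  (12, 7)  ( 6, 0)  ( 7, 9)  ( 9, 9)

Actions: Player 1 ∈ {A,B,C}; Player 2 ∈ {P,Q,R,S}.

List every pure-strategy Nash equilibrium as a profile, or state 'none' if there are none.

Nash profiles: (A,S), (B,P)

(A,P): not NE [P1→B gives 14>9; P2→S gives 7>6]
(A,Q): not NE [P1→B gives 8>6; P2→S gives 7>2]
(A,R): not NE [P2→S gives 7>5]
(A,S): NE
(B,P): NE
(B,Q): not NE [P2→P gives 8>4]
(B,R): not NE [P1→A gives 10>7; P2→P gives 8>6]
(B,S): not NE [P1→A gives 11>3; P2→P gives 8>3]
(C,P): not NE [P1→B gives 14>12; P2→S gives 9>7]
(C,Q): not NE [P1→B gives 8>6; P2→S gives 9>0]
(C,R): not NE [P1→A gives 10>7]
(C,S): not NE [P1→A gives 11>9]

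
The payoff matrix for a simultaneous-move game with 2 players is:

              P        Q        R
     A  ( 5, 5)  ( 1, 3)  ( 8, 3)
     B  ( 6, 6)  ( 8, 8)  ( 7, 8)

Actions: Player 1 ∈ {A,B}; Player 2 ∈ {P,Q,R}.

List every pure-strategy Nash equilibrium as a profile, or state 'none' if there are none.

(A,P): not NE [P1→B gives 6>5]
(A,Q): not NE [P1→B gives 8>1; P2→P gives 5>3]
(A,R): not NE [P2→P gives 5>3]
(B,P): not NE [P2→R gives 8>6]
(B,Q): NE
(B,R): not NE [P1→A gives 8>7]

PSNE = {(B,Q)}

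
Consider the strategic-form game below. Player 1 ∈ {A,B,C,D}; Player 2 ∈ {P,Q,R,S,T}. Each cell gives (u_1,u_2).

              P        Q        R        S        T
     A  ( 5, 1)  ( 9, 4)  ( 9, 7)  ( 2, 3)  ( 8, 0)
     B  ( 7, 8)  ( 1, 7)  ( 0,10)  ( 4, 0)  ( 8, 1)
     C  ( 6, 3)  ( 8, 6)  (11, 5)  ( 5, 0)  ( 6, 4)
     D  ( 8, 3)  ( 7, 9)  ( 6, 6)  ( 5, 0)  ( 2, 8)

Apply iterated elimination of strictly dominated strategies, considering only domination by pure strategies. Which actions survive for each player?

IESDS → P1:{A,C} P2:{Q,R}

P2 drop P (R beats it: A:7>1 B:10>8 C:5>3 D:6>3)
P2 drop S (Q beats it: A:4>3 B:7>0 C:6>0 D:9>0)
P1 drop D (A beats it: Q:9>7 R:9>6 T:8>2)
P2 drop T (Q beats it: A:4>0 B:7>1 C:6>4)
P1 drop B (A beats it: Q:9>1 R:9>0)
P1→{A,C} P2→{Q,R}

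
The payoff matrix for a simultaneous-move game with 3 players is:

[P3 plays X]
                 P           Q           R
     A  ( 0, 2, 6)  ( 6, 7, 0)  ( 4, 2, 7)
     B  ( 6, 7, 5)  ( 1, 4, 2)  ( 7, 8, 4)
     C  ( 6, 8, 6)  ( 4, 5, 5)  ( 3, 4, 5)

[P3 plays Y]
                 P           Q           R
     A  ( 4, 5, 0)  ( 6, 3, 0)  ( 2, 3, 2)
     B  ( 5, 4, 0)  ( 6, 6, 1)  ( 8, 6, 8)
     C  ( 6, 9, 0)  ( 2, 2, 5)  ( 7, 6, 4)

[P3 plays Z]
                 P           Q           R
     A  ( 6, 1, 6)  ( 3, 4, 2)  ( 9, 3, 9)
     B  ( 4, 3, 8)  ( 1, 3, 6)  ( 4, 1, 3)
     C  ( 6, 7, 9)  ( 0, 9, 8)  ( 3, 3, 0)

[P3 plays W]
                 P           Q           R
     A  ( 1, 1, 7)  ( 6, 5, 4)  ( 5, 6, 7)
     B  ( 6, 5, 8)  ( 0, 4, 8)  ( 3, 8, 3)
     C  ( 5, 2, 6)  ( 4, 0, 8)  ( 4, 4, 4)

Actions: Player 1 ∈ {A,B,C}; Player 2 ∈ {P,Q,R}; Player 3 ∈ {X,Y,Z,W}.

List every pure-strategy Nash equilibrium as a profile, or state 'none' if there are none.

(A,P,X): not NE [P1→C gives 6>0; P2→Q gives 7>2; P3→W gives 7>6]
(A,P,Y): not NE [P1→C gives 6>4; P3→W gives 7>0]
(A,P,Z): not NE [P2→Q gives 4>1; P3→W gives 7>6]
(A,P,W): not NE [P1→B gives 6>1; P2→R gives 6>1]
(A,Q,X): not NE [P3→W gives 4>0]
(A,Q,Y): not NE [P2→P gives 5>3; P3→W gives 4>0]
(A,Q,Z): not NE [P3→W gives 4>2]
(A,Q,W): not NE [P2→R gives 6>5]
(A,R,X): not NE [P1→B gives 7>4; P2→Q gives 7>2; P3→Z gives 9>7]
(A,R,Y): not NE [P1→B gives 8>2; P2→P gives 5>3; P3→Z gives 9>2]
(A,R,Z): not NE [P2→Q gives 4>3]
(A,R,W): not NE [P3→Z gives 9>7]
(B,P,X): not NE [P2→R gives 8>7; P3→W gives 8>5]
(B,P,Y): not NE [P1→C gives 6>5; P2→R gives 6>4; P3→W gives 8>0]
(B,P,Z): not NE [P1→C gives 6>4]
(B,P,W): not NE [P2→R gives 8>5]
(B,Q,X): not NE [P1→A gives 6>1; P2→R gives 8>4; P3→W gives 8>2]
(B,Q,Y): not NE [P3→W gives 8>1]
(B,Q,Z): not NE [P1→A gives 3>1; P3→W gives 8>6]
(B,Q,W): not NE [P1→A gives 6>0; P2→R gives 8>4]
(B,R,X): not NE [P3→Y gives 8>4]
(B,R,Y): NE
(B,R,Z): not NE [P1→A gives 9>4; P2→Q gives 3>1; P3→Y gives 8>3]
(B,R,W): not NE [P1→A gives 5>3; P3→Y gives 8>3]
(C,P,X): not NE [P3→Z gives 9>6]
(C,P,Y): not NE [P3→Z gives 9>0]
(C,P,Z): not NE [P2→Q gives 9>7]
(C,P,W): not NE [P1→B gives 6>5; P2→R gives 4>2; P3→Z gives 9>6]
(C,Q,X): not NE [P1→A gives 6>4; P2→P gives 8>5; P3→W gives 8>5]
(C,Q,Y): not NE [P1→B gives 6>2; P2→P gives 9>2; P3→W gives 8>5]
(C,Q,Z): not NE [P1→A gives 3>0]
(C,Q,W): not NE [P1→A gives 6>4; P2→R gives 4>0]
(C,R,X): not NE [P1→B gives 7>3; P2→P gives 8>4]
(C,R,Y): not NE [P1→B gives 8>7; P2→P gives 9>6; P3→X gives 5>4]
(C,R,Z): not NE [P1→A gives 9>3; P2→Q gives 9>3; P3→X gives 5>0]
(C,R,W): not NE [P1→A gives 5>4; P3→X gives 5>4]

Nash profiles: (B,R,Y)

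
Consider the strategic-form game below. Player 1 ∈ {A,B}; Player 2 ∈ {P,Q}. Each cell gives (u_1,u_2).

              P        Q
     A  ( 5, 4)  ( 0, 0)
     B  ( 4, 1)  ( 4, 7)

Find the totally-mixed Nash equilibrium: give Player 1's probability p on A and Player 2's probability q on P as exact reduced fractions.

P1 indiff ⇒ q·5+(1-q)·0 = q·4+(1-q)·4 ⇒ q(1) = (1-q)(4) ⇒ q = 4/5
P2 indiff ⇒ p·4+(1-p)·1 = p·0+(1-p)·7 ⇒ p(4) = (1-p)(6) ⇒ p = 3/5

(p,q) = (3/5, 4/5)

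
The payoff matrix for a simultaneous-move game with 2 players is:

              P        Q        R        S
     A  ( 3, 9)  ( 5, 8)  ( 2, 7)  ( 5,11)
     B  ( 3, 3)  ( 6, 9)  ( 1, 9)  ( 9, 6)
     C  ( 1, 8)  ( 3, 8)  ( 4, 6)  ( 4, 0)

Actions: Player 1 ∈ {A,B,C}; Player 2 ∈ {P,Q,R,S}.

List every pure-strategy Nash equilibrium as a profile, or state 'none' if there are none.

PSNE = {(B,Q)}

(A,P): not NE [P2→S gives 11>9]
(A,Q): not NE [P1→B gives 6>5; P2→S gives 11>8]
(A,R): not NE [P1→C gives 4>2; P2→S gives 11>7]
(A,S): not NE [P1→B gives 9>5]
(B,P): not NE [P2→R gives 9>3]
(B,Q): NE
(B,R): not NE [P1→C gives 4>1]
(B,S): not NE [P2→R gives 9>6]
(C,P): not NE [P1→B gives 3>1]
(C,Q): not NE [P1→B gives 6>3]
(C,R): not NE [P2→Q gives 8>6]
(C,S): not NE [P1→B gives 9>4; P2→Q gives 8>0]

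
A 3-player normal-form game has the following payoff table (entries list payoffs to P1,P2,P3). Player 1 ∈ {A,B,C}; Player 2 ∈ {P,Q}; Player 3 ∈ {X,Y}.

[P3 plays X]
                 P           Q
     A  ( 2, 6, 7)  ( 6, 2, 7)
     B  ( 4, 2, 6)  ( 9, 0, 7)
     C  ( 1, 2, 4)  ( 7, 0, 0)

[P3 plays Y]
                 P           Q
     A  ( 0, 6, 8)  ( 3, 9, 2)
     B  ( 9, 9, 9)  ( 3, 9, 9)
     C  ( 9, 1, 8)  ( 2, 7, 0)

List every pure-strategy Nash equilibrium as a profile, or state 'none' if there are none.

NE set: (B,P,Y), (B,Q,Y)

(A,P,X): not NE [P1→B gives 4>2; P3→Y gives 8>7]
(A,P,Y): not NE [P1→C gives 9>0; P2→Q gives 9>6]
(A,Q,X): not NE [P1→B gives 9>6; P2→P gives 6>2]
(A,Q,Y): not NE [P3→X gives 7>2]
(B,P,X): not NE [P3→Y gives 9>6]
(B,P,Y): NE
(B,Q,X): not NE [P2→P gives 2>0; P3→Y gives 9>7]
(B,Q,Y): NE
(C,P,X): not NE [P1→B gives 4>1; P3→Y gives 8>4]
(C,P,Y): not NE [P2→Q gives 7>1]
(C,Q,X): not NE [P1→B gives 9>7; P2→P gives 2>0]
(C,Q,Y): not NE [P1→B gives 3>2]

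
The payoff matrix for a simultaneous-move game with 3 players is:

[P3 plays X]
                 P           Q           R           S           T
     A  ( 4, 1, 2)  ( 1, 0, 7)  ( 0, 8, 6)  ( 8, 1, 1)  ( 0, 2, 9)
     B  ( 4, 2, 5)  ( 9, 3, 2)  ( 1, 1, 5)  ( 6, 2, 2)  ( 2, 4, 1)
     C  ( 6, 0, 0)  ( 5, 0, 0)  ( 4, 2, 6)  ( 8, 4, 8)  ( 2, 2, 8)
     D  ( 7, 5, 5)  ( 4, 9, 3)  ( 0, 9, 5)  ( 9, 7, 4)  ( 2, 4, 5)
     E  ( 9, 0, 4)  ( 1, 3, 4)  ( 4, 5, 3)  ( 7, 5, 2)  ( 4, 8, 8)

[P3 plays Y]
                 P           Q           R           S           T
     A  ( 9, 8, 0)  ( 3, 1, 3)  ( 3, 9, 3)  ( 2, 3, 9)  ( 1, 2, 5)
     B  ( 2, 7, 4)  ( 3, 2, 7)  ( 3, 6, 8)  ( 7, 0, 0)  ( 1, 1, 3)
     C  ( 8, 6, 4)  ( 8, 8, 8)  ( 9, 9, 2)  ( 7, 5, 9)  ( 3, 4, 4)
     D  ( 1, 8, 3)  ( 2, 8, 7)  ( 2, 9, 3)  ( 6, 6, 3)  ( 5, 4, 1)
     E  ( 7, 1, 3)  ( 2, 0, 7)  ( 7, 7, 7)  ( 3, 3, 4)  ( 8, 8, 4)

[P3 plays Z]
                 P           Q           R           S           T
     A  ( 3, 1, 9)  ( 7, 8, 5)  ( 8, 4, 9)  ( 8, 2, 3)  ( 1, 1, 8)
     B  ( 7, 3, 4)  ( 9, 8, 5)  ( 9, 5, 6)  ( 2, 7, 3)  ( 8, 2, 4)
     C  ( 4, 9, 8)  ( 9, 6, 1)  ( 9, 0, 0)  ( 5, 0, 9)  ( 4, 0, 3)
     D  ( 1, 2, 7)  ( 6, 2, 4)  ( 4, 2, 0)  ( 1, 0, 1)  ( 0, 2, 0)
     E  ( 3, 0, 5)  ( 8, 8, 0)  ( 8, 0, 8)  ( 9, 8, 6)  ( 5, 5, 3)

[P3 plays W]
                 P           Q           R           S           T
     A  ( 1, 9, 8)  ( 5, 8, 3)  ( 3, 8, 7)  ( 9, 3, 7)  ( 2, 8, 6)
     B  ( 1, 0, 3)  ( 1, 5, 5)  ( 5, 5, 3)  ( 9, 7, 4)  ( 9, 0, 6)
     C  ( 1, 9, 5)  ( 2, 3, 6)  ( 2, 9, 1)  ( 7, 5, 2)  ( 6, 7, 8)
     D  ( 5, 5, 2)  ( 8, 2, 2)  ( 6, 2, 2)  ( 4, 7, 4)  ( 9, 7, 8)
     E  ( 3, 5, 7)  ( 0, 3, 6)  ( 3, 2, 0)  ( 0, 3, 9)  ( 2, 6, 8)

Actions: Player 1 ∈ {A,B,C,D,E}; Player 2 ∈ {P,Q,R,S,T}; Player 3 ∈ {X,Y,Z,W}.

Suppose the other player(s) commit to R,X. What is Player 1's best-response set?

argmax u_1 = {C,E}

u_1(A vs R,X) = 0
u_1(B vs R,X) = 1
u_1(C vs R,X) = 4
u_1(D vs R,X) = 0
u_1(E vs R,X) = 4
max payoff 4 at {C,E}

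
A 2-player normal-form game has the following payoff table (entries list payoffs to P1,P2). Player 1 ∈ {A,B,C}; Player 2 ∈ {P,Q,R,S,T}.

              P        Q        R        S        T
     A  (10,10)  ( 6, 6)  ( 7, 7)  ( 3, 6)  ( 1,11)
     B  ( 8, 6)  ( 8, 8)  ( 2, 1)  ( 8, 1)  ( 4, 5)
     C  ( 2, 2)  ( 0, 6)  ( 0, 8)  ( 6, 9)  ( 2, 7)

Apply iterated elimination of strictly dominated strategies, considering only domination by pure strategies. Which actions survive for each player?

Survivors P1:{A,B} P2:{P,Q,T}

P1 drop C (B beats it: P:8>2 Q:8>0 R:2>0 S:8>6 T:4>2)
P2 drop R (P beats it: A:10>7 B:6>1)
P2 drop S (P beats it: A:10>6 B:6>1)
P1→{A,B} P2→{P,Q,T}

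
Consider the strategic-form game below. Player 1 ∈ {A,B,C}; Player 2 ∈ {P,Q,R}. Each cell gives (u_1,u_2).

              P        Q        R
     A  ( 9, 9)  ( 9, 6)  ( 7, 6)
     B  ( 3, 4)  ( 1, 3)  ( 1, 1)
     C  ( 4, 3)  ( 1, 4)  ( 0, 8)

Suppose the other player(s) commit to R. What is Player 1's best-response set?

argmax u_1 = {A}

u_1(A vs R) = 7
u_1(B vs R) = 1
u_1(C vs R) = 0
max payoff 7 at {A}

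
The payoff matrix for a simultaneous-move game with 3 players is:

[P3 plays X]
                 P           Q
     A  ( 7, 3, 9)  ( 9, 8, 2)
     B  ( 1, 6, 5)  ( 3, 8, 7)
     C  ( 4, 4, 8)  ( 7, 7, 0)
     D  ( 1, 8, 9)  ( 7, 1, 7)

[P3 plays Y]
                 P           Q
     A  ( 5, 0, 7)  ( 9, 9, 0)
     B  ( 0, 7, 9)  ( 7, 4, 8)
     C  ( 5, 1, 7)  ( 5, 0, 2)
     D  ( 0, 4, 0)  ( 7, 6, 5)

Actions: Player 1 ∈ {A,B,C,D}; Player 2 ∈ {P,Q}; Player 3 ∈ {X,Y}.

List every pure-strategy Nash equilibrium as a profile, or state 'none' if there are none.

(A,P,X): not NE [P2→Q gives 8>3]
(A,P,Y): not NE [P2→Q gives 9>0; P3→X gives 9>7]
(A,Q,X): NE
(A,Q,Y): not NE [P3→X gives 2>0]
(B,P,X): not NE [P1→A gives 7>1; P2→Q gives 8>6; P3→Y gives 9>5]
(B,P,Y): not NE [P1→C gives 5>0]
(B,Q,X): not NE [P1→A gives 9>3; P3→Y gives 8>7]
(B,Q,Y): not NE [P1→A gives 9>7; P2→P gives 7>4]
(C,P,X): not NE [P1→A gives 7>4; P2→Q gives 7>4]
(C,P,Y): not NE [P3→X gives 8>7]
(C,Q,X): not NE [P1→A gives 9>7; P3→Y gives 2>0]
(C,Q,Y): not NE [P1→A gives 9>5; P2→P gives 1>0]
(D,P,X): not NE [P1→A gives 7>1]
(D,P,Y): not NE [P1→C gives 5>0; P2→Q gives 6>4; P3→X gives 9>0]
(D,Q,X): not NE [P1→A gives 9>7; P2→P gives 8>1]
(D,Q,Y): not NE [P1→A gives 9>7; P3→X gives 7>5]

PSNE = {(A,Q,X)}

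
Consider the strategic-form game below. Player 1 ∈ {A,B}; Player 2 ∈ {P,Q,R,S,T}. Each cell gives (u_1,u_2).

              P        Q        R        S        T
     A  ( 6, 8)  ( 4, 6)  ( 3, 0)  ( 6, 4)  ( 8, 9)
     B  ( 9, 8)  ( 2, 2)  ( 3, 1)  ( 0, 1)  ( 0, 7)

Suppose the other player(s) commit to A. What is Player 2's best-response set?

u_2(P vs A) = 8
u_2(Q vs A) = 6
u_2(R vs A) = 0
u_2(S vs A) = 4
u_2(T vs A) = 9
max payoff 9 at {T}

P2 best: {T}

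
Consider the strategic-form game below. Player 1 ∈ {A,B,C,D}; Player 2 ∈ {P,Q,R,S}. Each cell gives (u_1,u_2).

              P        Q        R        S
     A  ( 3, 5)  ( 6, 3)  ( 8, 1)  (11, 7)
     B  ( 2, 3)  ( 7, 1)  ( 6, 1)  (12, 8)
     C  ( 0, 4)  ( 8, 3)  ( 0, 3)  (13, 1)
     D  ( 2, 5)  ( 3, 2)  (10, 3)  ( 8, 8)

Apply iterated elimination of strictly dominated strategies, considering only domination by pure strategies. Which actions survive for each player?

Survivors P1:{A,B,C} P2:{P,S}

P2 drop Q (P beats it: A:5>3 B:3>1 C:4>3 D:5>2)
P2 drop R (P beats it: A:5>1 B:3>1 C:4>3 D:5>3)
P1 drop D (A beats it: P:3>2 S:11>8)
P1→{A,B,C} P2→{P,S}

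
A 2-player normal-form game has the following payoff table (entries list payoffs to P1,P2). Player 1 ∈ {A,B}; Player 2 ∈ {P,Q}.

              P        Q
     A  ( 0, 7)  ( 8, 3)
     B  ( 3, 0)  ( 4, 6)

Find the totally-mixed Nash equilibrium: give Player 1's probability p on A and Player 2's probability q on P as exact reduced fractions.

P1 mixes 3/5 on A; P2 mixes 4/7 on P

P1 indiff ⇒ q·0+(1-q)·8 = q·3+(1-q)·4 ⇒ q(-3) = (1-q)(-4) ⇒ q = 4/7
P2 indiff ⇒ p·7+(1-p)·0 = p·3+(1-p)·6 ⇒ p(4) = (1-p)(6) ⇒ p = 3/5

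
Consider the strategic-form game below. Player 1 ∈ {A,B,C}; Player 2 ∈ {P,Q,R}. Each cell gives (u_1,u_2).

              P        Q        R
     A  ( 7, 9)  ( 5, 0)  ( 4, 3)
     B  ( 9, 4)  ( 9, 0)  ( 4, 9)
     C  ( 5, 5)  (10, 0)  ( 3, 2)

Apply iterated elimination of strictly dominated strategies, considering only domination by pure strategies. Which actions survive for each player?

IESDS → P1:{A,B} P2:{P,R}

P2 drop Q (P beats it: A:9>0 B:4>0 C:5>0)
P1 drop C (A beats it: P:7>5 R:4>3)
P1→{A,B} P2→{P,R}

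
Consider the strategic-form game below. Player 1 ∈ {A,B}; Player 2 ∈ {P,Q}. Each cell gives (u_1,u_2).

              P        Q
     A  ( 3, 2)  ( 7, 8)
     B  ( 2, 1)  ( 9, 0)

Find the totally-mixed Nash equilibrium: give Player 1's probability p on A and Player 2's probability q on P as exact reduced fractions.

(p,q) = (1/7, 2/3)

P1 indiff ⇒ q·3+(1-q)·7 = q·2+(1-q)·9 ⇒ q(1) = (1-q)(2) ⇒ q = 2/3
P2 indiff ⇒ p·2+(1-p)·1 = p·8+(1-p)·0 ⇒ p(-6) = (1-p)(-1) ⇒ p = 1/7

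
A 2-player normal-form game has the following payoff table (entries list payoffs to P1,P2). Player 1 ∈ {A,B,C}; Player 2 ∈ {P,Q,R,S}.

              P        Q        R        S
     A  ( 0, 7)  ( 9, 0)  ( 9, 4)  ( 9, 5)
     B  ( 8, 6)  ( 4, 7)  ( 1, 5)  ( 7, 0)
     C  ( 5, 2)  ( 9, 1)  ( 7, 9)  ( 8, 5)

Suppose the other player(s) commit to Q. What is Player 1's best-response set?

argmax u_1 = {A,C}

u_1(A vs Q) = 9
u_1(B vs Q) = 4
u_1(C vs Q) = 9
max payoff 9 at {A,C}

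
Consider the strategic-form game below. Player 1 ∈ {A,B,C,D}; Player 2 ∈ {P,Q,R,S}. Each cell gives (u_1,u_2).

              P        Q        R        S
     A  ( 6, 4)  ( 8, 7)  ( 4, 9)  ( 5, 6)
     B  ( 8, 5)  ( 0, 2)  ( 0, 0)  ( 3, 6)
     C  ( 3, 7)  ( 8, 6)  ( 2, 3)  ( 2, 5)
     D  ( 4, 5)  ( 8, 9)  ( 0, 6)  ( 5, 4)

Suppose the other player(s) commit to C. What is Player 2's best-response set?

P2 best: {P}

u_2(P vs C) = 7
u_2(Q vs C) = 6
u_2(R vs C) = 3
u_2(S vs C) = 5
max payoff 7 at {P}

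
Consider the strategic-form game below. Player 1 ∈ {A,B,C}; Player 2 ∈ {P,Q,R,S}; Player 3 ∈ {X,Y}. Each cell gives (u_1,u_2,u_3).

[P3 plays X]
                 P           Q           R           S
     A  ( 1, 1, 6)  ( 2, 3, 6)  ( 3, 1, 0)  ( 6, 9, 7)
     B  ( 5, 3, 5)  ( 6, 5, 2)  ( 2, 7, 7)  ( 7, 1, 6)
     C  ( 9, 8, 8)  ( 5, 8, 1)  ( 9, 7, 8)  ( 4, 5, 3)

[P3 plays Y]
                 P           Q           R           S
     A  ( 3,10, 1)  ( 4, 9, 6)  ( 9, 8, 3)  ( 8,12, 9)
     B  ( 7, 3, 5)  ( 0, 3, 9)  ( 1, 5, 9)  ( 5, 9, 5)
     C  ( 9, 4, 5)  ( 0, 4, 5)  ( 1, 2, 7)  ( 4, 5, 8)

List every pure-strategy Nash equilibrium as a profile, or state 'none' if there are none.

(A,P,X): not NE [P1→C gives 9>1; P2→S gives 9>1]
(A,P,Y): not NE [P1→C gives 9>3; P2→S gives 12>10; P3→X gives 6>1]
(A,Q,X): not NE [P1→B gives 6>2; P2→S gives 9>3]
(A,Q,Y): not NE [P2→S gives 12>9]
(A,R,X): not NE [P1→C gives 9>3; P2→S gives 9>1; P3→Y gives 3>0]
(A,R,Y): not NE [P2→S gives 12>8]
(A,S,X): not NE [P1→B gives 7>6; P3→Y gives 9>7]
(A,S,Y): NE
(B,P,X): not NE [P1→C gives 9>5; P2→R gives 7>3]
(B,P,Y): not NE [P1→C gives 9>7; P2→S gives 9>3]
(B,Q,X): not NE [P2→R gives 7>5; P3→Y gives 9>2]
(B,Q,Y): not NE [P1→A gives 4>0; P2→S gives 9>3]
(B,R,X): not NE [P1→C gives 9>2; P3→Y gives 9>7]
(B,R,Y): not NE [P1→A gives 9>1; P2→S gives 9>5]
(B,S,X): not NE [P2→R gives 7>1]
(B,S,Y): not NE [P1→A gives 8>5; P3→X gives 6>5]
(C,P,X): NE
(C,P,Y): not NE [P2→S gives 5>4; P3→X gives 8>5]
(C,Q,X): not NE [P1→B gives 6>5; P3→Y gives 5>1]
(C,Q,Y): not NE [P1→A gives 4>0; P2→S gives 5>4]
(C,R,X): not NE [P2→Q gives 8>7]
(C,R,Y): not NE [P1→A gives 9>1; P2→S gives 5>2; P3→X gives 8>7]
(C,S,X): not NE [P1→B gives 7>4; P2→Q gives 8>5; P3→Y gives 8>3]
(C,S,Y): not NE [P1→A gives 8>4]

NE set: (A,S,Y), (C,P,X)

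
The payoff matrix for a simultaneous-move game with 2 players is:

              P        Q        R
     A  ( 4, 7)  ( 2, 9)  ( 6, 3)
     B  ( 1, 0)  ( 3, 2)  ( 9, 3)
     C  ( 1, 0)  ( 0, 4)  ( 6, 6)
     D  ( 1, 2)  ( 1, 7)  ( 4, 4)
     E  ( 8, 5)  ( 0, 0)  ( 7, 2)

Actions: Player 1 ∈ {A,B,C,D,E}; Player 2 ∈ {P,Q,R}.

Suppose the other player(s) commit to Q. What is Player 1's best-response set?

u_1(A vs Q) = 2
u_1(B vs Q) = 3
u_1(C vs Q) = 0
u_1(D vs Q) = 1
u_1(E vs Q) = 0
max payoff 3 at {B}

argmax u_1 = {B}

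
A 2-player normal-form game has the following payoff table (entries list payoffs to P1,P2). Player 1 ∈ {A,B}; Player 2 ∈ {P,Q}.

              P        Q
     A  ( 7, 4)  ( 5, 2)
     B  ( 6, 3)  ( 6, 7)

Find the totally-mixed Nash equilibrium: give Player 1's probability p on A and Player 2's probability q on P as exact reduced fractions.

(p,q) = (2/3, 1/2)

P1 indiff ⇒ q·7+(1-q)·5 = q·6+(1-q)·6 ⇒ q(1) = (1-q)(1) ⇒ q = 1/2
P2 indiff ⇒ p·4+(1-p)·3 = p·2+(1-p)·7 ⇒ p(2) = (1-p)(4) ⇒ p = 2/3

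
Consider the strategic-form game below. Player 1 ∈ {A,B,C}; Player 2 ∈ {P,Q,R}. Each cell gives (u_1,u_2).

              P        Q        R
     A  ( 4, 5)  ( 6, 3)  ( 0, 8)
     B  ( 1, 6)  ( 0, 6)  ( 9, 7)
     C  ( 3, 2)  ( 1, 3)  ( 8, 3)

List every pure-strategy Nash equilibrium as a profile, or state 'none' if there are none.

(A,P): not NE [P2→R gives 8>5]
(A,Q): not NE [P2→R gives 8>3]
(A,R): not NE [P1→B gives 9>0]
(B,P): not NE [P1→A gives 4>1; P2→R gives 7>6]
(B,Q): not NE [P1→A gives 6>0; P2→R gives 7>6]
(B,R): NE
(C,P): not NE [P1→A gives 4>3; P2→R gives 3>2]
(C,Q): not NE [P1→A gives 6>1]
(C,R): not NE [P1→B gives 9>8]

Nash profiles: (B,R)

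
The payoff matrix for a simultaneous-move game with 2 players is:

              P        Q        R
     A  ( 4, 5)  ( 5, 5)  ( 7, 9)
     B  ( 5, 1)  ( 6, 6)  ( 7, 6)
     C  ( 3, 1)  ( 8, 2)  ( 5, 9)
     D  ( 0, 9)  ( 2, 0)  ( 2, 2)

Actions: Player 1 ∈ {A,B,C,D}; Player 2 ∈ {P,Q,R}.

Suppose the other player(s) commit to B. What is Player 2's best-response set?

u_2(P vs B) = 1
u_2(Q vs B) = 6
u_2(R vs B) = 6
max payoff 6 at {Q,R}

BR_2 = {Q,R}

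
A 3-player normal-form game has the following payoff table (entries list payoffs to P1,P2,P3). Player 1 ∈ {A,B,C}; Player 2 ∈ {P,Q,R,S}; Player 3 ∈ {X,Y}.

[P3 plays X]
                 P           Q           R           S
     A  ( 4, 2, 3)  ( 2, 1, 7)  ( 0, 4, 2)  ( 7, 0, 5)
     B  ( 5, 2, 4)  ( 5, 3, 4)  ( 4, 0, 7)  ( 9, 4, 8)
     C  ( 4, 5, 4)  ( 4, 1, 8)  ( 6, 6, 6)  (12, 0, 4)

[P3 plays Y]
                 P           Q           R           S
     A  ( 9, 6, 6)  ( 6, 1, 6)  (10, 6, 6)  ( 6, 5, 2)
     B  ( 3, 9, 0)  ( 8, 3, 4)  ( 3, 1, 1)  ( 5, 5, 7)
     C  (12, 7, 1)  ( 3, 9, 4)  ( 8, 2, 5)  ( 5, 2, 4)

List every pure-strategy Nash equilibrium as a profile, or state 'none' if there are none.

(A,P,X): not NE [P1→B gives 5>4; P2→R gives 4>2; P3→Y gives 6>3]
(A,P,Y): not NE [P1→C gives 12>9]
(A,Q,X): not NE [P1→B gives 5>2; P2→R gives 4>1]
(A,Q,Y): not NE [P1→B gives 8>6; P2→R gives 6>1; P3→X gives 7>6]
(A,R,X): not NE [P1→C gives 6>0; P3→Y gives 6>2]
(A,R,Y): NE
(A,S,X): not NE [P1→C gives 12>7; P2→R gives 4>0]
(A,S,Y): not NE [P2→R gives 6>5; P3→X gives 5>2]
(B,P,X): not NE [P2→S gives 4>2]
(B,P,Y): not NE [P1→C gives 12>3; P3→X gives 4>0]
(B,Q,X): not NE [P2→S gives 4>3]
(B,Q,Y): not NE [P2→P gives 9>3]
(B,R,X): not NE [P1→C gives 6>4; P2→S gives 4>0]
(B,R,Y): not NE [P1→A gives 10>3; P2→P gives 9>1; P3→X gives 7>1]
(B,S,X): not NE [P1→C gives 12>9]
(B,S,Y): not NE [P1→A gives 6>5; P2→P gives 9>5; P3→X gives 8>7]
(C,P,X): not NE [P1→B gives 5>4; P2→R gives 6>5]
(C,P,Y): not NE [P2→Q gives 9>7; P3→X gives 4>1]
(C,Q,X): not NE [P1→B gives 5>4; P2→R gives 6>1]
(C,Q,Y): not NE [P1→B gives 8>3; P3→X gives 8>4]
(C,R,X): NE
(C,R,Y): not NE [P1→A gives 10>8; P2→Q gives 9>2; P3→X gives 6>5]
(C,S,X): not NE [P2→R gives 6>0]
(C,S,Y): not NE [P1→A gives 6>5; P2→Q gives 9>2]

PSNE = {(A,R,Y), (C,R,X)}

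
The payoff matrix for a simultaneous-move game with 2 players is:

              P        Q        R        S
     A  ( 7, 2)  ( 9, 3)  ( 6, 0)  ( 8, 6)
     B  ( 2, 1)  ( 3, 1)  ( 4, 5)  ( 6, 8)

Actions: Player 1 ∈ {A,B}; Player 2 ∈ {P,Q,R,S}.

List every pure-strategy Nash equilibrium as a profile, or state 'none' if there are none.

(A,P): not NE [P2→S gives 6>2]
(A,Q): not NE [P2→S gives 6>3]
(A,R): not NE [P2→S gives 6>0]
(A,S): NE
(B,P): not NE [P1→A gives 7>2; P2→S gives 8>1]
(B,Q): not NE [P1→A gives 9>3; P2→S gives 8>1]
(B,R): not NE [P1→A gives 6>4; P2→S gives 8>5]
(B,S): not NE [P1→A gives 8>6]

Nash profiles: (A,S)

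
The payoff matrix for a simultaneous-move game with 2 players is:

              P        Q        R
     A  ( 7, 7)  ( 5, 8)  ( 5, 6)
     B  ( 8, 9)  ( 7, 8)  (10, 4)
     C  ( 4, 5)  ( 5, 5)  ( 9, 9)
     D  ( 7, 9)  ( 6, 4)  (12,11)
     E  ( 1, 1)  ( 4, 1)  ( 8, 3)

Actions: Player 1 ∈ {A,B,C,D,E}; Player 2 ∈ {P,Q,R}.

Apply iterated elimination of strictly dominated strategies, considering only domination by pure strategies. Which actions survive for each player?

P1 drop A (B beats it: P:8>7 Q:7>5 R:10>5)
P1 drop C (B beats it: P:8>4 Q:7>5 R:10>9)
P1 drop E (B beats it: P:8>1 Q:7>4 R:10>8)
P2 drop Q (P beats it: B:9>8 D:9>4)
P1→{B,D} P2→{P,R}

Remaining: P1:{B,D} P2:{P,R}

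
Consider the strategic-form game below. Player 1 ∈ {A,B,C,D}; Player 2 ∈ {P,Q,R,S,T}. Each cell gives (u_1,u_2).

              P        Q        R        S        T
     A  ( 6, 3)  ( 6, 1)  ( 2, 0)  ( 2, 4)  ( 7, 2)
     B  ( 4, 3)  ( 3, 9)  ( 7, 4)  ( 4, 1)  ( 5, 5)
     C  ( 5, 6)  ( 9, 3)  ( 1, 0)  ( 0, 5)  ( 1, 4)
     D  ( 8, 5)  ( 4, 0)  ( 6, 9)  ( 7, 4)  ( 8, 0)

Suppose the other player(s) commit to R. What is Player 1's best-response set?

u_1(A vs R) = 2
u_1(B vs R) = 7
u_1(C vs R) = 1
u_1(D vs R) = 6
max payoff 7 at {B}

P1 best: {B}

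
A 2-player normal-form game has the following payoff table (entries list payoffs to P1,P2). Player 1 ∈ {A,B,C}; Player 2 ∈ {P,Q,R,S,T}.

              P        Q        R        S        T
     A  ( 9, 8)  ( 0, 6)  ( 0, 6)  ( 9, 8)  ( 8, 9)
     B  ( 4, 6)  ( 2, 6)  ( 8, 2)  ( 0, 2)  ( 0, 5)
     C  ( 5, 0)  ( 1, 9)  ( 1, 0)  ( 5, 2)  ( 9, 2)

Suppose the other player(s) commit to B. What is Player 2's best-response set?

u_2(P vs B) = 6
u_2(Q vs B) = 6
u_2(R vs B) = 2
u_2(S vs B) = 2
u_2(T vs B) = 5
max payoff 6 at {P,Q}

argmax u_2 = {P,Q}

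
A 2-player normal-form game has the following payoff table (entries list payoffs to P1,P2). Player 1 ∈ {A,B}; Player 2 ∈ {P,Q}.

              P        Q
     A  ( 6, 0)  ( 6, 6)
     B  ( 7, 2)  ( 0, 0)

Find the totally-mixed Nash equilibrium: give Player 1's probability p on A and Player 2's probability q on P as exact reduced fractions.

P1 indiff ⇒ q·6+(1-q)·6 = q·7+(1-q)·0 ⇒ q(-1) = (1-q)(-6) ⇒ q = 6/7
P2 indiff ⇒ p·0+(1-p)·2 = p·6+(1-p)·0 ⇒ p(-6) = (1-p)(-2) ⇒ p = 1/4

p=1/4, q=6/7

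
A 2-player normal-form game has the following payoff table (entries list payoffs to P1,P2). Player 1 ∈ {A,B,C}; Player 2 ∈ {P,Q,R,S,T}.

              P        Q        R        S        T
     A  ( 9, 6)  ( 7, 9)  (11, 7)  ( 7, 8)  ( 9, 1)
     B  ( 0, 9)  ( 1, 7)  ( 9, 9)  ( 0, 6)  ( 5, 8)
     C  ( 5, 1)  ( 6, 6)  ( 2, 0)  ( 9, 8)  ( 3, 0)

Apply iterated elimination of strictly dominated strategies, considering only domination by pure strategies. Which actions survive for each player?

IESDS → P1:{A,C} P2:{Q,S}

P1 drop B (A beats it: P:9>0 Q:7>1 R:11>9 S:7>0 T:9>5)
P2 drop P (Q beats it: A:9>6 C:6>1)
P2 drop R (Q beats it: A:9>7 C:6>0)
P2 drop T (Q beats it: A:9>1 C:6>0)
P1→{A,C} P2→{Q,S}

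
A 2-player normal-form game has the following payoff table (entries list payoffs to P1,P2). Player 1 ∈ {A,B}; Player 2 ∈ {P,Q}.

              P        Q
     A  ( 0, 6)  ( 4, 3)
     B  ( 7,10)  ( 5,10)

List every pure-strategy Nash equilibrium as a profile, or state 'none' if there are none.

(A,P): not NE [P1→B gives 7>0]
(A,Q): not NE [P1→B gives 5>4; P2→P gives 6>3]
(B,P): NE
(B,Q): NE

PSNE = {(B,P), (B,Q)}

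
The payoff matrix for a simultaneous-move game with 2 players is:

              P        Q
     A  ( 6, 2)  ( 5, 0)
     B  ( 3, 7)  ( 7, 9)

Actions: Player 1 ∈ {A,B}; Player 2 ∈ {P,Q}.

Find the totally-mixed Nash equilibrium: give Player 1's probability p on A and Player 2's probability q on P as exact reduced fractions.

P1 indiff ⇒ q·6+(1-q)·5 = q·3+(1-q)·7 ⇒ q(3) = (1-q)(2) ⇒ q = 2/5
P2 indiff ⇒ p·2+(1-p)·7 = p·0+(1-p)·9 ⇒ p(2) = (1-p)(2) ⇒ p = 1/2

p=1/2, q=2/5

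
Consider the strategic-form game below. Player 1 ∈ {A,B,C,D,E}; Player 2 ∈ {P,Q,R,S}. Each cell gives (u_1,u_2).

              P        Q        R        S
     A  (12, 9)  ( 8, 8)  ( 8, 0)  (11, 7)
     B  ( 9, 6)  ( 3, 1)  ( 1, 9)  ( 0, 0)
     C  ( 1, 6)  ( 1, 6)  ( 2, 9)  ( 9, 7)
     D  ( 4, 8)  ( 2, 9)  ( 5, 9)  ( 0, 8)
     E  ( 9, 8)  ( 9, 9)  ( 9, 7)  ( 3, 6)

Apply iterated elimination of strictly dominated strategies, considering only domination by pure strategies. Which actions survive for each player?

Survivors P1:{A,E} P2:{P,Q}

P1 drop B (A beats it: P:12>9 Q:8>3 R:8>1 S:11>0)
P1 drop C (A beats it: P:12>1 Q:8>1 R:8>2 S:11>9)
P1 drop D (A beats it: P:12>4 Q:8>2 R:8>5 S:11>0)
P2 drop R (P beats it: A:9>0 E:8>7)
P2 drop S (P beats it: A:9>7 E:8>6)
P1→{A,E} P2→{P,Q}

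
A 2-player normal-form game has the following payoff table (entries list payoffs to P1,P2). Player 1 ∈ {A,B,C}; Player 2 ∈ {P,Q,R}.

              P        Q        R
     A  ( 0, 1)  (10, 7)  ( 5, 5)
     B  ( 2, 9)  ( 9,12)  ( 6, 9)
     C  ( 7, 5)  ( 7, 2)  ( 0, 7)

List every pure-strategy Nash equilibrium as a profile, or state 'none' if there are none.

(A,P): not NE [P1→C gives 7>0; P2→Q gives 7>1]
(A,Q): NE
(A,R): not NE [P1→B gives 6>5; P2→Q gives 7>5]
(B,P): not NE [P1→C gives 7>2; P2→Q gives 12>9]
(B,Q): not NE [P1→A gives 10>9]
(B,R): not NE [P2→Q gives 12>9]
(C,P): not NE [P2→R gives 7>5]
(C,Q): not NE [P1→A gives 10>7; P2→R gives 7>2]
(C,R): not NE [P1→B gives 6>0]

NE set: (A,Q)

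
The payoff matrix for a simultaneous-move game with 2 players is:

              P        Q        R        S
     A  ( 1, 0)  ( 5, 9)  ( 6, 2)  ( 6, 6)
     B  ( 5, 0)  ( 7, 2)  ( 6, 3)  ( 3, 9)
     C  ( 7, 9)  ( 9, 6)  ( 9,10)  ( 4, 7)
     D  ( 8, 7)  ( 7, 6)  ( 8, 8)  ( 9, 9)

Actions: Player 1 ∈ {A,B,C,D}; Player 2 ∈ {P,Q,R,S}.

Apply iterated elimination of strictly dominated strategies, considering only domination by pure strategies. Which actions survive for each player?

P1 drop A (D beats it: P:8>1 Q:7>5 R:8>6 S:9>6)
P1 drop B (C beats it: P:7>5 Q:9>7 R:9>6 S:4>3)
P2 drop P (R beats it: C:10>9 D:8>7)
P2 drop Q (R beats it: C:10>6 D:8>6)
P1→{C,D} P2→{R,S}

Remaining: P1:{C,D} P2:{R,S}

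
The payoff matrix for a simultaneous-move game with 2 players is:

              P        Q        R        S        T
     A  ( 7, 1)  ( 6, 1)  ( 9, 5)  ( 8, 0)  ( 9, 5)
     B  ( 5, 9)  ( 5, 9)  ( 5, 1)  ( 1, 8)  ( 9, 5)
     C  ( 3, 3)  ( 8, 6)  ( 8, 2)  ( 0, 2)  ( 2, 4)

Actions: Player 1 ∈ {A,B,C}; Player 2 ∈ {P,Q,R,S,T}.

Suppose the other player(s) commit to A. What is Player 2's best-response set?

argmax u_2 = {R,T}

u_2(P vs A) = 1
u_2(Q vs A) = 1
u_2(R vs A) = 5
u_2(S vs A) = 0
u_2(T vs A) = 5
max payoff 5 at {R,T}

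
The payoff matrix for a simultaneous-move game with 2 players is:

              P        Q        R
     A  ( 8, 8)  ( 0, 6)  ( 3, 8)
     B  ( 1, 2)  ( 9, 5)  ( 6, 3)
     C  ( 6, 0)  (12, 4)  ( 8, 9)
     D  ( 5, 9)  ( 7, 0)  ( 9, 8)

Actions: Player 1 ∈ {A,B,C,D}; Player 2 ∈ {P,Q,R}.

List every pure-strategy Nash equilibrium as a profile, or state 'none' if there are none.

(A,P): NE
(A,Q): not NE [P1→C gives 12>0; P2→R gives 8>6]
(A,R): not NE [P1→D gives 9>3]
(B,P): not NE [P1→A gives 8>1; P2→Q gives 5>2]
(B,Q): not NE [P1→C gives 12>9]
(B,R): not NE [P1→D gives 9>6; P2→Q gives 5>3]
(C,P): not NE [P1→A gives 8>6; P2→R gives 9>0]
(C,Q): not NE [P2→R gives 9>4]
(C,R): not NE [P1→D gives 9>8]
(D,P): not NE [P1→A gives 8>5]
(D,Q): not NE [P1→C gives 12>7; P2→P gives 9>0]
(D,R): not NE [P2→P gives 9>8]

PSNE = {(A,P)}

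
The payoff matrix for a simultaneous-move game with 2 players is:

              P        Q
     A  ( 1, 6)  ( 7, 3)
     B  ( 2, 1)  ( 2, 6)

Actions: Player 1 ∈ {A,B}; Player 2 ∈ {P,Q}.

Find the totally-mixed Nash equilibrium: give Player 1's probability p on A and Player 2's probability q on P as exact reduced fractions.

(p,q) = (5/8, 5/6)

P1 indiff ⇒ q·1+(1-q)·7 = q·2+(1-q)·2 ⇒ q(-1) = (1-q)(-5) ⇒ q = 5/6
P2 indiff ⇒ p·6+(1-p)·1 = p·3+(1-p)·6 ⇒ p(3) = (1-p)(5) ⇒ p = 5/8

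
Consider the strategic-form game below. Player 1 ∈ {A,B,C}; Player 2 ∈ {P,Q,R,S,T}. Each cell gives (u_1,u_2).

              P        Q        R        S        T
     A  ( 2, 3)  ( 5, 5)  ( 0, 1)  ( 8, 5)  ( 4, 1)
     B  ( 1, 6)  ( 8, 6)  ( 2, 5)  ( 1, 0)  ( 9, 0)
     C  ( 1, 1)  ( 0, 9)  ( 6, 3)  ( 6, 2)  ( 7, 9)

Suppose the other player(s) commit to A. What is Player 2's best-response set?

P2 best: {Q,S}

u_2(P vs A) = 3
u_2(Q vs A) = 5
u_2(R vs A) = 1
u_2(S vs A) = 5
u_2(T vs A) = 1
max payoff 5 at {Q,S}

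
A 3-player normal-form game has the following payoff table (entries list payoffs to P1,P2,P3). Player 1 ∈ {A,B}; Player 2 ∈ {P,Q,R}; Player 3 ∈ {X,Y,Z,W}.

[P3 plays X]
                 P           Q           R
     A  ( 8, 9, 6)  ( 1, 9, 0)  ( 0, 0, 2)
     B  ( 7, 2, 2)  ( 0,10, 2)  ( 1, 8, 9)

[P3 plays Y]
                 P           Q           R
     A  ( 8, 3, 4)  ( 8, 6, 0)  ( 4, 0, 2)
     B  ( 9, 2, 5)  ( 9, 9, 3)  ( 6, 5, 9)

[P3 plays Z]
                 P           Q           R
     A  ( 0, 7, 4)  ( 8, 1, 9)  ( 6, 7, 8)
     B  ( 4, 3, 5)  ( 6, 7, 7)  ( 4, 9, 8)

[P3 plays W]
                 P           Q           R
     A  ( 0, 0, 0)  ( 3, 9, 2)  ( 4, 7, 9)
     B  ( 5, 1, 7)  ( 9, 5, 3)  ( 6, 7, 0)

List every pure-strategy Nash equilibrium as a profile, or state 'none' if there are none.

PSNE = {(A,P,X)}

(A,P,X): NE
(A,P,Y): not NE [P1→B gives 9>8; P2→Q gives 6>3; P3→X gives 6>4]
(A,P,Z): not NE [P1→B gives 4>0; P3→X gives 6>4]
(A,P,W): not NE [P1→B gives 5>0; P2→Q gives 9>0; P3→X gives 6>0]
(A,Q,X): not NE [P3→Z gives 9>0]
(A,Q,Y): not NE [P1→B gives 9>8; P3→Z gives 9>0]
(A,Q,Z): not NE [P2→R gives 7>1]
(A,Q,W): not NE [P1→B gives 9>3; P3→Z gives 9>2]
(A,R,X): not NE [P1→B gives 1>0; P2→Q gives 9>0; P3→W gives 9>2]
(A,R,Y): not NE [P1→B gives 6>4; P2→Q gives 6>0; P3→W gives 9>2]
(A,R,Z): not NE [P3→W gives 9>8]
(A,R,W): not NE [P1→B gives 6>4; P2→Q gives 9>7]
(B,P,X): not NE [P1→A gives 8>7; P2→Q gives 10>2; P3→W gives 7>2]
(B,P,Y): not NE [P2→Q gives 9>2; P3→W gives 7>5]
(B,P,Z): not NE [P2→R gives 9>3; P3→W gives 7>5]
(B,P,W): not NE [P2→R gives 7>1]
(B,Q,X): not NE [P1→A gives 1>0; P3→Z gives 7>2]
(B,Q,Y): not NE [P3→Z gives 7>3]
(B,Q,Z): not NE [P1→A gives 8>6; P2→R gives 9>7]
(B,Q,W): not NE [P2→R gives 7>5; P3→Z gives 7>3]
(B,R,X): not NE [P2→Q gives 10>8]
(B,R,Y): not NE [P2→Q gives 9>5]
(B,R,Z): not NE [P1→A gives 6>4; P3→Y gives 9>8]
(B,R,W): not NE [P3→Y gives 9>0]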